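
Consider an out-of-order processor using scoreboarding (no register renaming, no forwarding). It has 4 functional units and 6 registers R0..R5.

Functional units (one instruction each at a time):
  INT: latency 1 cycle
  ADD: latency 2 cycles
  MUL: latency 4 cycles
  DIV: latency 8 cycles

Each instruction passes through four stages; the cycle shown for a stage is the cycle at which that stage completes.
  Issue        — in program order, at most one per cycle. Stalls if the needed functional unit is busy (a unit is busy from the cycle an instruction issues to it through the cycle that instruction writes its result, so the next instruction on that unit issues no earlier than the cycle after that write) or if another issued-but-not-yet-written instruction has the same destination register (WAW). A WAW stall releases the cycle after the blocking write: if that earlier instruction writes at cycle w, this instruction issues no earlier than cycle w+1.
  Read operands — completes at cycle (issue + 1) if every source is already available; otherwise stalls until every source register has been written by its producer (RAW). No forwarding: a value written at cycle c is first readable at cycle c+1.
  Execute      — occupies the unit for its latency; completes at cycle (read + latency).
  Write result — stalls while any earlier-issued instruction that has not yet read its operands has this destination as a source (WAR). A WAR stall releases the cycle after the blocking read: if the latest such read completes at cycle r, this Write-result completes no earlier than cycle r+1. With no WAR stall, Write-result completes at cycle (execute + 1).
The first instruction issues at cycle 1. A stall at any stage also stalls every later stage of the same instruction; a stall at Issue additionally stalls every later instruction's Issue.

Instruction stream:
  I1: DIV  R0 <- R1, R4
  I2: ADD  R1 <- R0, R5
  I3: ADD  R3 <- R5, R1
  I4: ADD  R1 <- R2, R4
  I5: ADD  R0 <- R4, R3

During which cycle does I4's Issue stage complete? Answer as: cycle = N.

[I1] 1/2/10/11
[I2] 2/12/14/15  (RAW R0: wait I1 write@11)
[I3] 16/17/19/20  (struct: ADD busy until I2 writes@15)
[I4] 21/22/24/25  (struct: ADD busy until I3 writes@20)
[I5] 26/27/29/30  (struct: ADD busy until I4 writes@25)

cycle = 21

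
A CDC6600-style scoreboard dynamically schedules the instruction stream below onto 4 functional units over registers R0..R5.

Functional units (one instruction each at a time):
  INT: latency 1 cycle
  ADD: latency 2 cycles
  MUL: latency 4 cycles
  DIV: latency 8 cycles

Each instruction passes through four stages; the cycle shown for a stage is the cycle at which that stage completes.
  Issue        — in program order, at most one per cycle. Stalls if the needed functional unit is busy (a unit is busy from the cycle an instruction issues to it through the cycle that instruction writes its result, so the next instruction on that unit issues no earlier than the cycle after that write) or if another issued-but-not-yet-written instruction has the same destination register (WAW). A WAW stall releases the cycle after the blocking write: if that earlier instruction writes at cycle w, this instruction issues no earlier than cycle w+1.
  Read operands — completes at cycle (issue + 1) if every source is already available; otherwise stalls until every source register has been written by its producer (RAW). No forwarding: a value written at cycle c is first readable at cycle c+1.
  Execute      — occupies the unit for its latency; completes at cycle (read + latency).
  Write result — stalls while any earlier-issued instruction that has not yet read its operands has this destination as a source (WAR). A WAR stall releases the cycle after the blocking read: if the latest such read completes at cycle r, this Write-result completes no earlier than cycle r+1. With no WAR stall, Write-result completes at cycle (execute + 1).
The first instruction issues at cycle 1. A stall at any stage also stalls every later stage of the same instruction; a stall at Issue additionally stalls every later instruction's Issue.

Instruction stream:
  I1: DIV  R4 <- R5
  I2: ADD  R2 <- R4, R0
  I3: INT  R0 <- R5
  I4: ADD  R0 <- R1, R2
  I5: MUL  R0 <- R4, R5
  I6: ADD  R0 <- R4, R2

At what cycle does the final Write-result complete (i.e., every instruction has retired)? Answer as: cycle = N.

I1  is:1  ro:2  ex:10  wr:11
I2  is:2  ro:12  ex:14  wr:15  — RAW R4: wait I1 write@11
I3  is:3  ro:4  ex:5  wr:13  — WAR R0: wait I2 read@12
I4  is:16  ro:17  ex:19  wr:20  — struct: ADD busy until I2 writes@15
I5  is:21  ro:22  ex:26  wr:27  — WAW R0: wait I4 write@20
I6  is:28  ro:29  ex:31  wr:32  — WAW R0: wait I5 write@27

cycle = 32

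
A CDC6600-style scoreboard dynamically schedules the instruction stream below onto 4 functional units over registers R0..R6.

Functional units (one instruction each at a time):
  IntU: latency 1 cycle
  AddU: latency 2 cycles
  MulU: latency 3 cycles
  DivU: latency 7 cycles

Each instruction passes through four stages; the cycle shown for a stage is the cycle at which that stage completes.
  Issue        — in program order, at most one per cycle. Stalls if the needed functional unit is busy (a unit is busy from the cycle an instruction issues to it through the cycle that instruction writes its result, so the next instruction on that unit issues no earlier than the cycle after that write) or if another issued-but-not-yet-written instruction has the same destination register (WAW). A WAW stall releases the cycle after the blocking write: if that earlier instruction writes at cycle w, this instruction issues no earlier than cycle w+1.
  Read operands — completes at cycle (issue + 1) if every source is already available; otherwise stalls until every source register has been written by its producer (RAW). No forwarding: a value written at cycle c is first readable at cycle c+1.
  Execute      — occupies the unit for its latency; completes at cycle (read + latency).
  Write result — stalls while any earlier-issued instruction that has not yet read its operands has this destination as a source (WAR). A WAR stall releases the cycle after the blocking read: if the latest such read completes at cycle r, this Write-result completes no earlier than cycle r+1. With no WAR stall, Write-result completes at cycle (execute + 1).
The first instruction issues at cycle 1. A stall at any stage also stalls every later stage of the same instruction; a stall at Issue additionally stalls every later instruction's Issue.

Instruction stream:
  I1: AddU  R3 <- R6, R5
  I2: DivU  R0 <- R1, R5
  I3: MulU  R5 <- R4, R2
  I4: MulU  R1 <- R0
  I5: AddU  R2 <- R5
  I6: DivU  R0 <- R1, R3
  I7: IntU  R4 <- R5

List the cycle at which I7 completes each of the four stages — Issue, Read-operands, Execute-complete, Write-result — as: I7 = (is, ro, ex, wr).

I7 = (13, 14, 15, 16)

cycle 1: I1 dispatched to AddU
cycle 2: I1 operands ready | I2 dispatched to DivU
cycle 3: I2 operands ready | I3 dispatched to MulU
cycle 4: I1 complete | I3 operands ready
cycle 5: R3←I1
cycle 7: I3 complete
cycle 8: R5←I3
cycle 9: I4 dispatched to MulU
cycle 10: I2 complete | I5 dispatched to AddU
cycle 11: R0←I2 | I5 operands ready
cycle 12: I4 operands ready | I6 dispatched to DivU
cycle 13: I5 complete | I7 dispatched to IntU
cycle 14: R2←I5 | I7 operands ready
cycle 15: I4 complete | I7 complete
cycle 16: R1←I4 | R4←I7
cycle 17: I6 operands ready
cycle 24: I6 complete
cycle 25: R0←I6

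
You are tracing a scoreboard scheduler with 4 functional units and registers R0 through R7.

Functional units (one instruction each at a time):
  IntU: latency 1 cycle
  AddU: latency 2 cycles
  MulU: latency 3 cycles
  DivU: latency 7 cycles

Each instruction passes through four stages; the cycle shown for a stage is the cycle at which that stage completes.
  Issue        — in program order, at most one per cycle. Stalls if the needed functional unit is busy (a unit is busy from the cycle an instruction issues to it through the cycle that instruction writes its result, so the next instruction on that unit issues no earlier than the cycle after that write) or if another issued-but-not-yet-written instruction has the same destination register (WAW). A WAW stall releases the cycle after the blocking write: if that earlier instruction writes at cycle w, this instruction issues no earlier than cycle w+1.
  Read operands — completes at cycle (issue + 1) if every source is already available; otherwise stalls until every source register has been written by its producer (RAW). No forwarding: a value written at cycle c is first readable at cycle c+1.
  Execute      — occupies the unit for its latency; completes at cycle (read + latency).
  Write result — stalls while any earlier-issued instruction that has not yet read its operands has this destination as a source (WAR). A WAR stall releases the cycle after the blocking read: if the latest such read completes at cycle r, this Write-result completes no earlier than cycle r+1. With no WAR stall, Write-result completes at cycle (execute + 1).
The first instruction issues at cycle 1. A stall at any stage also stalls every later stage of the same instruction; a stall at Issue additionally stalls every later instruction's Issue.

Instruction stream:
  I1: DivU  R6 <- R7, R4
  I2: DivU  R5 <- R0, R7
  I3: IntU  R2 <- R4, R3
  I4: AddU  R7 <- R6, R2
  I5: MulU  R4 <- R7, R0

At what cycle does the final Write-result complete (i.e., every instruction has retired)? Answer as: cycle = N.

c1: I1 dispatched to DivU
c2: I1 operands ready
c9: I1 complete
c10: R6←I1
c11: I2 dispatched to DivU
c12: I2 operands ready, I3 dispatched to IntU
c13: I3 operands ready, I4 dispatched to AddU
c14: I3 complete, I5 dispatched to MulU
c15: R2←I3
c16: I4 operands ready
c18: I4 complete
c19: I2 complete, R7←I4
c20: R5←I2, I5 operands ready
c23: I5 complete
c24: R4←I5

cycle = 24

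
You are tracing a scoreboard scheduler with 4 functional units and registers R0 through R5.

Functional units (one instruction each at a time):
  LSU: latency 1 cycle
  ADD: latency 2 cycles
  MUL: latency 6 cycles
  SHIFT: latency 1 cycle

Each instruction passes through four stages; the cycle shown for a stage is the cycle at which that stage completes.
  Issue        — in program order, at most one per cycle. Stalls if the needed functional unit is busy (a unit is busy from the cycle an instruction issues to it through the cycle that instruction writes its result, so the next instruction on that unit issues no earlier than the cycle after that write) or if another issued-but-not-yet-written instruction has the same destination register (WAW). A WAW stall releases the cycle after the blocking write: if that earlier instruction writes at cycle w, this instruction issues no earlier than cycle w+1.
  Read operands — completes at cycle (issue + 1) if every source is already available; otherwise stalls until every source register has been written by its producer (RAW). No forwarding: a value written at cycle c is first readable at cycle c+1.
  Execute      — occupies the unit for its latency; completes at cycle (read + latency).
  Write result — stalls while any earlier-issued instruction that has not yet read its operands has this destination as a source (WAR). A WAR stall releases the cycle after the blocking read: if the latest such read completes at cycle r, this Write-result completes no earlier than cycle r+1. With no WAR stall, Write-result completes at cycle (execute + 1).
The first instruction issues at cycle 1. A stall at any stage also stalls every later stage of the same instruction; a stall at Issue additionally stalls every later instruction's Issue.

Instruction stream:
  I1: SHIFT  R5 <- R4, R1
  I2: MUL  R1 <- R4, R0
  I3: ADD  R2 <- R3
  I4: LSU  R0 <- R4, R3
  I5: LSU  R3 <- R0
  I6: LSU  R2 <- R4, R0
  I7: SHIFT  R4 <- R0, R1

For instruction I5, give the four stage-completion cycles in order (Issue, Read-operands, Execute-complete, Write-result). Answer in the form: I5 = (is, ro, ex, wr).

1) issue 1, read 2, done 3, write 4
2) issue 2, read 3, done 9, write 10
3) issue 3, read 4, done 6, write 7
4) issue 4, read 5, done 6, write 7
5) issue 8, read 9, done 10, write 11  <struct: LSU busy until I4 writes@7>
6) issue 12, read 13, done 14, write 15  <struct: LSU busy until I5 writes@11>
7) issue 13, read 14, done 15, write 16

I5 = (8, 9, 10, 11)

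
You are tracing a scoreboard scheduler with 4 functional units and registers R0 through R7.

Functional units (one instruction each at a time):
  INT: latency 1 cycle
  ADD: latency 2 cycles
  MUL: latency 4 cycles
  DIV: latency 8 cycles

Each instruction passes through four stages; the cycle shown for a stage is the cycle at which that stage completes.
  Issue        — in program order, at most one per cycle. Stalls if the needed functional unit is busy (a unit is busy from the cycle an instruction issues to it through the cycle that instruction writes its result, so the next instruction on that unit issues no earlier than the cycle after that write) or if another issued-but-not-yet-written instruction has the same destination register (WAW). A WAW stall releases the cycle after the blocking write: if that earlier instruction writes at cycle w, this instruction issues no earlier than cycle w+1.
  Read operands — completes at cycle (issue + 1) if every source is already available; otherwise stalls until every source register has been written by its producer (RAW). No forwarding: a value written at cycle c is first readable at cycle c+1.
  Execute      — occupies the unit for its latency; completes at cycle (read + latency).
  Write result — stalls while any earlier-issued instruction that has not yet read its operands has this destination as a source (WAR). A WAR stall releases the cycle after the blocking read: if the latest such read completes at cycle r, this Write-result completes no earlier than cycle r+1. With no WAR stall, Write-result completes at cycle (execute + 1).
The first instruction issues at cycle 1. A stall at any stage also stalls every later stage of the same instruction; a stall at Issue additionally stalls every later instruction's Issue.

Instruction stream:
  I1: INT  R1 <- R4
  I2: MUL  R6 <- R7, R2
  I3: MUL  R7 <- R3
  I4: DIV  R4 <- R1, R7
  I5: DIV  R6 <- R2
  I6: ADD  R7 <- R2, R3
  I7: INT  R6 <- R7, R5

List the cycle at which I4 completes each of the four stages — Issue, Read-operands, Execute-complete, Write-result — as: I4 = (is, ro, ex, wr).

I4 = (10, 16, 24, 25)

t=1  issue I1 (INT)
t=2  I1 read-ops; issue I2 (MUL)
t=3  I1 finished on INT; I2 read-ops
t=4  I1→R1
t=7  I2 finished on MUL
t=8  I2→R6
t=9  issue I3 (MUL)
t=10  I3 read-ops; issue I4 (DIV)
t=14  I3 finished on MUL
t=15  I3→R7
t=16  I4 read-ops
t=24  I4 finished on DIV
t=25  I4→R4
t=26  issue I5 (DIV)
t=27  I5 read-ops; issue I6 (ADD)
t=28  I6 read-ops
t=30  I6 finished on ADD
t=31  I6→R7
t=35  I5 finished on DIV
t=36  I5→R6
t=37  issue I7 (INT)
t=38  I7 read-ops
t=39  I7 finished on INT
t=40  I7→R6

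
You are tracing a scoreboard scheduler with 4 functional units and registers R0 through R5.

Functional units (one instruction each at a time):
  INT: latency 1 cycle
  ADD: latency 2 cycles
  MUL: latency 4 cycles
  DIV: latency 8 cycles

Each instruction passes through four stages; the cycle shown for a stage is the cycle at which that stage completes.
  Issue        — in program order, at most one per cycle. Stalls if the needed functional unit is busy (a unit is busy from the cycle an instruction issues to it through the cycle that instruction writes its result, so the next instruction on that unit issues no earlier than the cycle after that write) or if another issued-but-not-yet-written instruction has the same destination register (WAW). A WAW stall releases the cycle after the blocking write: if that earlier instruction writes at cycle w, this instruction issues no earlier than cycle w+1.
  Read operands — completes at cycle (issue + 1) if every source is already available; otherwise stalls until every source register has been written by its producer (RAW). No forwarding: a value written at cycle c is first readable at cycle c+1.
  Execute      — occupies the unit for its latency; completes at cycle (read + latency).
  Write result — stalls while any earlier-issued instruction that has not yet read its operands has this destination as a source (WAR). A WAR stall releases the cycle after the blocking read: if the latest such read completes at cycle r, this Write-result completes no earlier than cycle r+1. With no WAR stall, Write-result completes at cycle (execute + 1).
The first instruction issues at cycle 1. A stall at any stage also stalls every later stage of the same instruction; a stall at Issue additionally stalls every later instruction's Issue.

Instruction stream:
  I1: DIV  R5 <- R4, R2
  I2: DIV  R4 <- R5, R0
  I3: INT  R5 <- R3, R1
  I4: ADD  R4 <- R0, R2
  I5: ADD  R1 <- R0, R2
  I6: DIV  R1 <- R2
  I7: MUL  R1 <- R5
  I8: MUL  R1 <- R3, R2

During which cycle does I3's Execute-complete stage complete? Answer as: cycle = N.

  I1 | 1 | 2 | 10 | 11
  I2 | 12 | 13 | 21 | 22   struct: DIV busy until I1 writes@11
  I3 | 13 | 14 | 15 | 16
  I4 | 23 | 24 | 26 | 27   WAW R4: wait I2 write@22
  I5 | 28 | 29 | 31 | 32   struct: ADD busy until I4 writes@27
  I6 | 33 | 34 | 42 | 43   WAW R1: wait I5 write@32
  I7 | 44 | 45 | 49 | 50   WAW R1: wait I6 write@43
  I8 | 51 | 52 | 56 | 57   struct: MUL busy until I7 writes@50

cycle = 15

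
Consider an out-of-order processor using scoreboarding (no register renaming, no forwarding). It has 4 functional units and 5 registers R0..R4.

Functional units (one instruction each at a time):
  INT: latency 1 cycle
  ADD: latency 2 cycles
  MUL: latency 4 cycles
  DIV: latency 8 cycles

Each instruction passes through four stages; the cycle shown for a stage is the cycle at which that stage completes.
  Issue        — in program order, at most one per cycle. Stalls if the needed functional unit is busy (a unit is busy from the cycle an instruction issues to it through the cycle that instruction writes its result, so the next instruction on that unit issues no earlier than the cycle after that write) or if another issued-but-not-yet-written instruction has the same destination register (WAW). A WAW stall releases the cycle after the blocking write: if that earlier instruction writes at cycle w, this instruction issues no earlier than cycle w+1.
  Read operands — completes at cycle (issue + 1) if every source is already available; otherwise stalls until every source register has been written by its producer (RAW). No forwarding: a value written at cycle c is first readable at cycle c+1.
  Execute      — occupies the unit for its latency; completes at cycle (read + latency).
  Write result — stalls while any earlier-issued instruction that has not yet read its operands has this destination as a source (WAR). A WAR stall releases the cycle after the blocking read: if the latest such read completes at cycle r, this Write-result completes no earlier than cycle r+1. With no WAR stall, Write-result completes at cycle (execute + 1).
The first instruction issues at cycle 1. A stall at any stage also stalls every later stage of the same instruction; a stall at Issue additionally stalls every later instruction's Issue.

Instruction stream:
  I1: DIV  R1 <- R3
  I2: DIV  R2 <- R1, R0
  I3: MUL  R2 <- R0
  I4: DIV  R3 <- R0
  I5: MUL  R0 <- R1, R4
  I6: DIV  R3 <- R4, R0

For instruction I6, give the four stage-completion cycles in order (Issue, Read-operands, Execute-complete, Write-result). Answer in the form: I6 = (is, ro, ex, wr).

t=1  I1 issues→DIV
t=2  I1 reads
t=10  I1 exec-done
t=11  I1 writes R1
t=12  I2 issues→DIV
t=13  I2 reads
t=21  I2 exec-done
t=22  I2 writes R2
t=23  I3 issues→MUL
t=24  I3 reads; I4 issues→DIV
t=25  I4 reads
t=28  I3 exec-done
t=29  I3 writes R2
t=30  I5 issues→MUL
t=31  I5 reads
t=33  I4 exec-done
t=34  I4 writes R3
t=35  I5 exec-done; I6 issues→DIV
t=36  I5 writes R0
t=37  I6 reads
t=45  I6 exec-done
t=46  I6 writes R3

I6 = (35, 37, 45, 46)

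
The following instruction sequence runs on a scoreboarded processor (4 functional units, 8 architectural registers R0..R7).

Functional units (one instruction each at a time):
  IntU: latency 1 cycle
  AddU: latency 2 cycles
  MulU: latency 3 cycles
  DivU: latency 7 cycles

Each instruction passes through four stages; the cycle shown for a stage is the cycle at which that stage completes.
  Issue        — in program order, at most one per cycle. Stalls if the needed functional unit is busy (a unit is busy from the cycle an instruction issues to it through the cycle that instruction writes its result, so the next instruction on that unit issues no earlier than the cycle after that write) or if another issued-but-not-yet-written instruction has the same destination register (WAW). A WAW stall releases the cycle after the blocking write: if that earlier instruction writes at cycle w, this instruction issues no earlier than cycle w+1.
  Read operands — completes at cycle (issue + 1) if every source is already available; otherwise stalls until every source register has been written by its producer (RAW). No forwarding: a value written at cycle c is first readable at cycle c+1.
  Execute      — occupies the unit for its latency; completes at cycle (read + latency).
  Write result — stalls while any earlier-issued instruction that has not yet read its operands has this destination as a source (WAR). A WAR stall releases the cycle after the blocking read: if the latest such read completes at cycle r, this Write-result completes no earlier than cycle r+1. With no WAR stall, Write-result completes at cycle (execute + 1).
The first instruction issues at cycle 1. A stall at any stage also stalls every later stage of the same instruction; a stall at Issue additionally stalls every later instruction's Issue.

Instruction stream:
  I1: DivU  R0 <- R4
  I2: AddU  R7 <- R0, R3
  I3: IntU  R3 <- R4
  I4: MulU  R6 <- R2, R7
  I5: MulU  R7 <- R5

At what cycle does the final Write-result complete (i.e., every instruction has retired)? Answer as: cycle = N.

cycle = 25

cycle 1: I1→DivU
cycle 2: I1 RO, I2→AddU
cycle 3: I3→IntU
cycle 4: I3 RO, I4→MulU
cycle 5: I3 EX
cycle 9: I1 EX
cycle 10: I1 WR R0
cycle 11: I2 RO
cycle 12: I3 WR R3
cycle 13: I2 EX
cycle 14: I2 WR R7
cycle 15: I4 RO
cycle 18: I4 EX
cycle 19: I4 WR R6
cycle 20: I5→MulU
cycle 21: I5 RO
cycle 24: I5 EX
cycle 25: I5 WR R7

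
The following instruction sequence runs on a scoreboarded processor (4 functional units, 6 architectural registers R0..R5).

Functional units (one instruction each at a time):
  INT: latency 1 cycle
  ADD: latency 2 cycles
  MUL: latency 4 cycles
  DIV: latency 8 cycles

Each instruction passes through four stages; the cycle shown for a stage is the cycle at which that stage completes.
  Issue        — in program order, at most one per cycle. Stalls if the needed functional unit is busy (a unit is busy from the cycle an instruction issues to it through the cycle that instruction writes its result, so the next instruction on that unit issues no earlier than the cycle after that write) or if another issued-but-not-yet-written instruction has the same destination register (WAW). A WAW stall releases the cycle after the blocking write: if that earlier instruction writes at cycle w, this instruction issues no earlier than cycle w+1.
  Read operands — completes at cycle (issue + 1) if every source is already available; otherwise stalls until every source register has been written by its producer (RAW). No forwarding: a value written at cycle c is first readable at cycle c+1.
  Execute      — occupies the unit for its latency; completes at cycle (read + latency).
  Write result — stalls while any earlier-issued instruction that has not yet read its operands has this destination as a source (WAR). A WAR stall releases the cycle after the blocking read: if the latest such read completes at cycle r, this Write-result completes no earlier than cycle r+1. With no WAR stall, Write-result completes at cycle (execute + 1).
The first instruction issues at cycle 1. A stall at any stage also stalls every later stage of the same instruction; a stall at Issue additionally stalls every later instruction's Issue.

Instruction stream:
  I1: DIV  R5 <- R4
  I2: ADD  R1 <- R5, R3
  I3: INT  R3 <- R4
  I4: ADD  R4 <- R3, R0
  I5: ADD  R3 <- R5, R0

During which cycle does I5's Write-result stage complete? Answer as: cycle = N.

cycle = 25

I1  is:1  ro:2  ex:10  wr:11
I2  is:2  ro:12  ex:14  wr:15  — RAW R5: wait I1 write@11
I3  is:3  ro:4  ex:5  wr:13  — WAR R3: wait I2 read@12
I4  is:16  ro:17  ex:19  wr:20  — struct: ADD busy until I2 writes@15
I5  is:21  ro:22  ex:24  wr:25  — struct: ADD busy until I4 writes@20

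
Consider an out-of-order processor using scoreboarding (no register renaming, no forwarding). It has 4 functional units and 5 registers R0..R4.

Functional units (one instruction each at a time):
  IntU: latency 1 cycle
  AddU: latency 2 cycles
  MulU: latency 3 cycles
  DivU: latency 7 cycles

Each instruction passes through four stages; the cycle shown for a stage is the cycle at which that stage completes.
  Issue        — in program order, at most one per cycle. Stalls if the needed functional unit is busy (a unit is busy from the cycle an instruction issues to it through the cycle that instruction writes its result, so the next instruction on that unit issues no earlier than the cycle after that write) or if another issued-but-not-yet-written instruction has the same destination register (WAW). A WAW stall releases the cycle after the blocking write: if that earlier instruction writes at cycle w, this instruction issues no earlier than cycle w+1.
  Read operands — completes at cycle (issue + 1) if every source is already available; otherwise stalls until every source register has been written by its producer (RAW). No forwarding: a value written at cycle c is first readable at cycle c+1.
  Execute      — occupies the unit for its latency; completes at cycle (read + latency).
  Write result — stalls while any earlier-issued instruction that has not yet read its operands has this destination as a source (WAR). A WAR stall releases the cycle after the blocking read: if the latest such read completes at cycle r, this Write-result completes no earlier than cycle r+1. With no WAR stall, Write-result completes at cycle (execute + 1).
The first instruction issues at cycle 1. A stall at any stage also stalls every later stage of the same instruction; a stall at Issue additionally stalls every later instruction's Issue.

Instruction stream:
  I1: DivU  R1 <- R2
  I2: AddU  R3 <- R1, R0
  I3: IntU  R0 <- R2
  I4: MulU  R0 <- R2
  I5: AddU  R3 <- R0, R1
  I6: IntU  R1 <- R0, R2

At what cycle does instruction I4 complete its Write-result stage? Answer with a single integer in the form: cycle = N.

c1: I1 issues→DivU
c2: I1 reads; I2 issues→AddU
c3: I3 issues→IntU
c4: I3 reads
c5: I3 exec-done
c9: I1 exec-done
c10: I1 writes R1
c11: I2 reads
c12: I3 writes R0
c13: I2 exec-done; I4 issues→MulU
c14: I2 writes R3; I4 reads
c15: I5 issues→AddU
c16: I6 issues→IntU
c17: I4 exec-done
c18: I4 writes R0
c19: I5 reads; I6 reads
c20: I6 exec-done
c21: I5 exec-done; I6 writes R1
c22: I5 writes R3

cycle = 18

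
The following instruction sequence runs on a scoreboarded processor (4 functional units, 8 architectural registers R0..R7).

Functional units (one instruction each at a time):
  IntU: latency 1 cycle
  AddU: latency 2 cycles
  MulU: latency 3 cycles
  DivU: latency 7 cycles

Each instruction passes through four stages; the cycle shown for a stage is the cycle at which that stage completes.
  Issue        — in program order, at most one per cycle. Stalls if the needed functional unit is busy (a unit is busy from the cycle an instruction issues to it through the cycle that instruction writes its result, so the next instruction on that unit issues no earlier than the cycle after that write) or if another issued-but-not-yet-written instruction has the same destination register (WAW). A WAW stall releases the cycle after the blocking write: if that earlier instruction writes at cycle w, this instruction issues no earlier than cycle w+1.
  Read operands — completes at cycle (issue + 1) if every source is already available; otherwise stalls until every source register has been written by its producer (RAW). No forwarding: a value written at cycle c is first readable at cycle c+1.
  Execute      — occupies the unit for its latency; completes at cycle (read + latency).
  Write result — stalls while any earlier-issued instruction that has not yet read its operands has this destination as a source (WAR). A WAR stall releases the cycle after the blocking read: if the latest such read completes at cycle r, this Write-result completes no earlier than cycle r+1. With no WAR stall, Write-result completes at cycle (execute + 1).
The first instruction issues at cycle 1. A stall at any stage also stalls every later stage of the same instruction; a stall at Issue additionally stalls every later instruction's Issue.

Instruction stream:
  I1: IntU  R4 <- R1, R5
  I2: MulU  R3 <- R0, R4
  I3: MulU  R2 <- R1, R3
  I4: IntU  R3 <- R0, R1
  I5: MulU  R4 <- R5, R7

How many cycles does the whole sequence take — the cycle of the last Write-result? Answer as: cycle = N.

  I1 | 1 | 2 | 3 | 4
  I2 | 2 | 5 | 8 | 9   RAW R4: wait I1 write@4
  I3 | 10 | 11 | 14 | 15   struct: MulU busy until I2 writes@9
  I4 | 11 | 12 | 13 | 14
  I5 | 16 | 17 | 20 | 21   struct: MulU busy until I3 writes@15

cycle = 21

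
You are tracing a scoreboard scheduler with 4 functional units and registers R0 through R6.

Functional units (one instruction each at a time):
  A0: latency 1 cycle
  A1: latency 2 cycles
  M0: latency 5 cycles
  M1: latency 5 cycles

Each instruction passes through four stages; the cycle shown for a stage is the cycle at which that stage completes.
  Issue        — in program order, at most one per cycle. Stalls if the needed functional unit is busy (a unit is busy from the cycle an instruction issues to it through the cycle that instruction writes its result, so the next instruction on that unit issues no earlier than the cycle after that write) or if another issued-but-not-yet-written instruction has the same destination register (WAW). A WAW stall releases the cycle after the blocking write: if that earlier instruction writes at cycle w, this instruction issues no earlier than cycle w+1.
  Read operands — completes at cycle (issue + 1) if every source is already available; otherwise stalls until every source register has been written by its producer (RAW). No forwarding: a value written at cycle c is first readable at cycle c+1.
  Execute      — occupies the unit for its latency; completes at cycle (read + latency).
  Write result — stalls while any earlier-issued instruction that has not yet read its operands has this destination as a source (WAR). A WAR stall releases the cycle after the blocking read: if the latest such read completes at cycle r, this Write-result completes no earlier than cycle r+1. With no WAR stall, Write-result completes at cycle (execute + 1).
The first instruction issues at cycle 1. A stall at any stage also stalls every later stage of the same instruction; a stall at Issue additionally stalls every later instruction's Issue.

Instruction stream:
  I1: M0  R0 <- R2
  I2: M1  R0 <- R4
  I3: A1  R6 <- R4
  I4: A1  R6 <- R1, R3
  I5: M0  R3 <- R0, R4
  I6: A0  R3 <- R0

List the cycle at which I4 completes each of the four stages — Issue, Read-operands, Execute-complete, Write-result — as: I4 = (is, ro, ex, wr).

[1] I1→M0
[2] I1 RO
[7] I1 EX
[8] I1 WR R0
[9] I2→M1
[10] I2 RO, I3→A1
[11] I3 RO
[13] I3 EX
[14] I3 WR R6
[15] I2 EX, I4→A1
[16] I2 WR R0, I4 RO, I5→M0
[17] I5 RO
[18] I4 EX
[19] I4 WR R6
[22] I5 EX
[23] I5 WR R3
[24] I6→A0
[25] I6 RO
[26] I6 EX
[27] I6 WR R3

I4 = (15, 16, 18, 19)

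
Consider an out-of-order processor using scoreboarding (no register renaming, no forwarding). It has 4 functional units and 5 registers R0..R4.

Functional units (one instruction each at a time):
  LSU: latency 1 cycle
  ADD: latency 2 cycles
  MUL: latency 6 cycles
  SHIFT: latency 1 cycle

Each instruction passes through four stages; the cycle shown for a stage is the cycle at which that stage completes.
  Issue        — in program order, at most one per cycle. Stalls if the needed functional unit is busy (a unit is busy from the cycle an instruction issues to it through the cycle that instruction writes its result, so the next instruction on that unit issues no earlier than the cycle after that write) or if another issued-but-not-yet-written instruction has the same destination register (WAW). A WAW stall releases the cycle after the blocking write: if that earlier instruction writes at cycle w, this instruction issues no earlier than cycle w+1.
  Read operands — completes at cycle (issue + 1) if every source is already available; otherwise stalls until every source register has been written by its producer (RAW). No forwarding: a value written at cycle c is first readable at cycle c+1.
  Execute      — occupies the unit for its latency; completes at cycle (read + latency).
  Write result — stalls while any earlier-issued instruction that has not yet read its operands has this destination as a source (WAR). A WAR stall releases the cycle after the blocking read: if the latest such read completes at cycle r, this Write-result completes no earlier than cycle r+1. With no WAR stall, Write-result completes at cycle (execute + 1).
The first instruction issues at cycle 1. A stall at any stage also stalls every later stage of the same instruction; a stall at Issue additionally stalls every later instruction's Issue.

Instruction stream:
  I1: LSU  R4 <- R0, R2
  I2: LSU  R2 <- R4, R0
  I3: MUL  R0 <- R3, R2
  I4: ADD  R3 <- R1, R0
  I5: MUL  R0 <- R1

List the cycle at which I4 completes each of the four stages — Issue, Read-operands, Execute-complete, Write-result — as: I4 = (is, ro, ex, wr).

I4 = (7, 17, 19, 20)

[1] I1→LSU
[2] I1 RO
[3] I1 EX
[4] I1 WR R4
[5] I2→LSU
[6] I2 RO, I3→MUL
[7] I2 EX, I4→ADD
[8] I2 WR R2
[9] I3 RO
[15] I3 EX
[16] I3 WR R0
[17] I4 RO, I5→MUL
[18] I5 RO
[19] I4 EX
[20] I4 WR R3
[24] I5 EX
[25] I5 WR R0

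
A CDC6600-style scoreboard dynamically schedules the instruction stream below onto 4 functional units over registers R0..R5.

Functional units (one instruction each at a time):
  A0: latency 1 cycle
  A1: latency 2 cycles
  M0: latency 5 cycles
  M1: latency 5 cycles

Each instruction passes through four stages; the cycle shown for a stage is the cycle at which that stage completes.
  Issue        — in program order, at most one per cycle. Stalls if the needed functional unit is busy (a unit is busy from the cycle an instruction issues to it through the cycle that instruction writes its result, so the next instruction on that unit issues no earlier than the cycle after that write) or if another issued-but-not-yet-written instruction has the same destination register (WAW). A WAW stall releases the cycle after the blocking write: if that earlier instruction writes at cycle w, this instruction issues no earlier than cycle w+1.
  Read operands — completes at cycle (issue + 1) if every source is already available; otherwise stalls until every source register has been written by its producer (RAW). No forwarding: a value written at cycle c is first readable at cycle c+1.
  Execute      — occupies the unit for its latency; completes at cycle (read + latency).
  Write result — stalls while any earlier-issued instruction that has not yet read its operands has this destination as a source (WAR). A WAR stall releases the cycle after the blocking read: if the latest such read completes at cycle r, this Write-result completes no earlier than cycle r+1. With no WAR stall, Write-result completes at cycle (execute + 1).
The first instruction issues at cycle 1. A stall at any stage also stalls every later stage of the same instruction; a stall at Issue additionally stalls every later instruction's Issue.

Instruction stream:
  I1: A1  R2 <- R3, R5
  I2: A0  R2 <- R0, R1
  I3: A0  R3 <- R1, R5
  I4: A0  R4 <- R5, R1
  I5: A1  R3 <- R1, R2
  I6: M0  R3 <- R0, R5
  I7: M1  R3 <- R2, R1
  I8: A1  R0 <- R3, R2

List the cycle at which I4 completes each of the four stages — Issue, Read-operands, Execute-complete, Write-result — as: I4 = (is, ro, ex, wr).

I4 = (14, 15, 16, 17)

I1  is:1  ro:2  ex:4  wr:5
I2  is:6  ro:7  ex:8  wr:9  — WAW R2: wait I1 write@5
I3  is:10  ro:11  ex:12  wr:13  — struct: A0 busy until I2 writes@9
I4  is:14  ro:15  ex:16  wr:17  — struct: A0 busy until I3 writes@13
I5  is:15  ro:16  ex:18  wr:19
I6  is:20  ro:21  ex:26  wr:27  — WAW R3: wait I5 write@19
I7  is:28  ro:29  ex:34  wr:35  — WAW R3: wait I6 write@27
I8  is:29  ro:36  ex:38  wr:39  — RAW R3: wait I7 write@35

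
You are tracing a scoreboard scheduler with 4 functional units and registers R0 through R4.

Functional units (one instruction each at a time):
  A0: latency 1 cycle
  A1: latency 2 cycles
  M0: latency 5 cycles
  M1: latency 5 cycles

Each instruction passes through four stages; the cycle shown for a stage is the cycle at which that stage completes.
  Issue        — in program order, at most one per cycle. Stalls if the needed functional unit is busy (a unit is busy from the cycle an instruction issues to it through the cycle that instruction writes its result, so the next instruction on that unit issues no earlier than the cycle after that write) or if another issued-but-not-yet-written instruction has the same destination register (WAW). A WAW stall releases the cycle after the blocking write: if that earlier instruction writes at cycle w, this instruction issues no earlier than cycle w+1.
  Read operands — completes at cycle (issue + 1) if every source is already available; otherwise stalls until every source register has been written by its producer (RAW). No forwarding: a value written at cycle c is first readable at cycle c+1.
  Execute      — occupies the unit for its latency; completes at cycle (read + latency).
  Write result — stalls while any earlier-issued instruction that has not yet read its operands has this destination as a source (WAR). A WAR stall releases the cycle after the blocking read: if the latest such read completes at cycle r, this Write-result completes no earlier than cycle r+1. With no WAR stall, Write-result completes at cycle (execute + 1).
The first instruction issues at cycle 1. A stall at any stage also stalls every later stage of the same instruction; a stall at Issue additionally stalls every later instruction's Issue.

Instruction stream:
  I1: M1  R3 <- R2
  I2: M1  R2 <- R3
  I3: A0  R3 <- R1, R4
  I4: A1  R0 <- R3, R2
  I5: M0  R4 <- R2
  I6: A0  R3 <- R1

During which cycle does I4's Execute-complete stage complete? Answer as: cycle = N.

cycle = 19

I1  is:1  ro:2  ex:7  wr:8
I2  is:9  ro:10  ex:15  wr:16  — struct: M1 busy until I1 writes@8
I3  is:10  ro:11  ex:12  wr:13
I4  is:11  ro:17  ex:19  wr:20  — RAW R2: wait I2 write@16
I5  is:12  ro:17  ex:22  wr:23  — RAW R2: wait I2 write@16
I6  is:14  ro:15  ex:16  wr:18  — struct: A0 busy until I3 writes@13, WAR R3: wait I4 read@17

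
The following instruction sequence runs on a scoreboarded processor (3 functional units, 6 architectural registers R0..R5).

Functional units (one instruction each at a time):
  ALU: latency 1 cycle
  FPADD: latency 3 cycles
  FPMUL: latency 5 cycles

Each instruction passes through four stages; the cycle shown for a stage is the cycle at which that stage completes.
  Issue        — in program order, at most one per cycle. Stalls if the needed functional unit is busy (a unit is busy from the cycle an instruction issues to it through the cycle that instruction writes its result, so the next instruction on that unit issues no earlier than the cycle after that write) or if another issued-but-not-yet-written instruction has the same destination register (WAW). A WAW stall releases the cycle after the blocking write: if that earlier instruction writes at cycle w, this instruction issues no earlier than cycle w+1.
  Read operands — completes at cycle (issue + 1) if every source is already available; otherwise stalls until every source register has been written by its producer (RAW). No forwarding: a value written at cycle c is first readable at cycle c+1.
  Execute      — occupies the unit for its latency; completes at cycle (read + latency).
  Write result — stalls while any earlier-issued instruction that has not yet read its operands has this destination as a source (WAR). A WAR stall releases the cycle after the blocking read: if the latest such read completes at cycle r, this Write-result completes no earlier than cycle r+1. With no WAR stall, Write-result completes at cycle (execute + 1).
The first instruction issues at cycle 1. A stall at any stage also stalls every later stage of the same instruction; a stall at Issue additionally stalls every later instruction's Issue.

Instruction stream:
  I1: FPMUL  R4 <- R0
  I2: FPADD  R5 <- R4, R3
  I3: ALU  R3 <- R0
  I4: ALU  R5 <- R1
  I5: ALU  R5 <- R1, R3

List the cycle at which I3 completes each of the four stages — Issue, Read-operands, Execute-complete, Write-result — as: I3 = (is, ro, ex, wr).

I3 = (3, 4, 5, 10)

t=1  issue I1 (FPMUL)
t=2  I1 read-ops · issue I2 (FPADD)
t=3  issue I3 (ALU)
t=4  I3 read-ops
t=5  I3 finished on ALU
t=7  I1 finished on FPMUL
t=8  I1→R4
t=9  I2 read-ops
t=10  I3→R3
t=12  I2 finished on FPADD
t=13  I2→R5
t=14  issue I4 (ALU)
t=15  I4 read-ops
t=16  I4 finished on ALU
t=17  I4→R5
t=18  issue I5 (ALU)
t=19  I5 read-ops
t=20  I5 finished on ALU
t=21  I5→R5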